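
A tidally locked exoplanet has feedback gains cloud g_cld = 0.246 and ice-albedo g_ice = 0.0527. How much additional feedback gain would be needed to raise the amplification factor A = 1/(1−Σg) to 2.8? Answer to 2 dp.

0.34

Current total gain = 0.2987.
Target gain for A = 2.8: g* = 1 − 1/2.8 = 0.6429.
Additional gain needed = 0.6429 − 0.2987 = 0.34.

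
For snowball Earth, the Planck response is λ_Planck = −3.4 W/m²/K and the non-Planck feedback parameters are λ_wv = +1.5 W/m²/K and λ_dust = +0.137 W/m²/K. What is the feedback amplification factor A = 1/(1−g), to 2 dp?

1.93

Convert to gains: g_wv = 1.5/3.4 = 0.4412; g_dust = 0.137/3.4 = 0.04029.
Total gain g = 0.48149.
A = 1/(1 − 0.48149) = 1.93.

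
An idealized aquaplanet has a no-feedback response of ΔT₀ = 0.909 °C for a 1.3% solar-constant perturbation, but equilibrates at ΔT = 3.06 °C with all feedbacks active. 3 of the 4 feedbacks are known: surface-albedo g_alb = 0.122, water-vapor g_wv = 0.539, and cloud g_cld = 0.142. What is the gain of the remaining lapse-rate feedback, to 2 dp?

Amplification A = ΔT/ΔT₀ = 3.06/0.909 = 3.366.
Total gain g = 1 − 1/A = 1 − 1/3.366 = 0.7029.
Known gains sum to 0.122 + 0.539 + 0.142 = 0.803.
g_lr = 0.7029 − 0.803 = -0.10.

-0.10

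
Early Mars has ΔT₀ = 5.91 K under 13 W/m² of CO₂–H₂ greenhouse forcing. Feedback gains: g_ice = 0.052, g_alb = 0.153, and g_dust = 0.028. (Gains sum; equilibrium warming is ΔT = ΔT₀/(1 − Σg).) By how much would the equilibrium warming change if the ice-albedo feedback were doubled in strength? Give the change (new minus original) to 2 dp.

Original: g = 0.233, ΔT = 5.91/(1−0.233) = 7.7053 K.
With doubled ice-albedo: g' = 0.285, ΔT' = 5.91/(1−0.285) = 8.2657 K.
Change = 8.2657 − 7.7053 = 0.56 K.

0.56 K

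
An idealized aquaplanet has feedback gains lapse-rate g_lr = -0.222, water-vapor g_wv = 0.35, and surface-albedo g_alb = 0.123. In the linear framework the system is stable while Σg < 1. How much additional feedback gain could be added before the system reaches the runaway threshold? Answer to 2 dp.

0.75

Current total gain = -0.222 + 0.35 + 0.123 = 0.251.
Margin to runaway = 1 − 0.251 = 0.75.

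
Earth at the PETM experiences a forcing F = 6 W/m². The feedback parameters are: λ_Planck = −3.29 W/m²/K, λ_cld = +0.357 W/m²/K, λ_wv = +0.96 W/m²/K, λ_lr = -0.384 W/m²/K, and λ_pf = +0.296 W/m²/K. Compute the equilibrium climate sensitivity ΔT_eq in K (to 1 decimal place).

Net feedback parameter λ = (−3.29) + (+0.357) + (+0.96) + (-0.384) + (+0.296) = -2.061 W/m²/K.
ΔT = −F/λ = −6/(-2.061) = 2.9 K.

2.9 K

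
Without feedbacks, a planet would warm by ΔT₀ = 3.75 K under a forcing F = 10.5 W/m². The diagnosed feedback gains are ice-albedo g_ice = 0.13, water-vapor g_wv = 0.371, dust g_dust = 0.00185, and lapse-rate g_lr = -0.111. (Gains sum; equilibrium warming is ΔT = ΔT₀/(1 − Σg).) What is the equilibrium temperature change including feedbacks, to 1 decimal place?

6.2 K

Total gain g = 0.13 + 0.371 + 0.00185 − 0.111 = 0.39185.
Amplification A = 1/(1 − 0.39185) = 1.644.
ΔT = 3.75 × 1.644 = 6.2 K.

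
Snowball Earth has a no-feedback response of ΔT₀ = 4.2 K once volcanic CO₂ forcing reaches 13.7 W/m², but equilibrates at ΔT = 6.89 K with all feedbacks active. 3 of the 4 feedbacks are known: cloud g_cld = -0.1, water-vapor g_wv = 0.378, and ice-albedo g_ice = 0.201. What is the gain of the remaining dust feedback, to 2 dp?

-0.09

Amplification A = ΔT/ΔT₀ = 6.89/4.2 = 1.64.
Total gain g = 1 − 1/A = 1 − 1/1.64 = 0.3902.
Known gains sum to -0.1 + 0.378 + 0.201 = 0.479.
g_dust = 0.3902 − 0.479 = -0.09.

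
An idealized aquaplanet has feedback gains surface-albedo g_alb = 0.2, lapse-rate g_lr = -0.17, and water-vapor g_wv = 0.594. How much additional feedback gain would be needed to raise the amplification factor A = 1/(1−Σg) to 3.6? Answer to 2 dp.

Current total gain = 0.624.
Target gain for A = 3.6: g* = 1 − 1/3.6 = 0.7222.
Additional gain needed = 0.7222 − 0.624 = 0.10.

0.10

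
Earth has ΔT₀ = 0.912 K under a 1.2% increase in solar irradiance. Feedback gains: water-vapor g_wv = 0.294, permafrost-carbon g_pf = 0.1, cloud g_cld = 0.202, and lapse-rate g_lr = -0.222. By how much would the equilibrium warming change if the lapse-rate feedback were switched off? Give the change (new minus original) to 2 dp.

0.80 K

Original: g = 0.374, ΔT = 0.912/(1−0.374) = 1.4569 K.
Without lapse-rate: g' = 0.596, ΔT' = 0.912/(1−0.596) = 2.2574 K.
Change = 2.2574 − 1.4569 = 0.80 K.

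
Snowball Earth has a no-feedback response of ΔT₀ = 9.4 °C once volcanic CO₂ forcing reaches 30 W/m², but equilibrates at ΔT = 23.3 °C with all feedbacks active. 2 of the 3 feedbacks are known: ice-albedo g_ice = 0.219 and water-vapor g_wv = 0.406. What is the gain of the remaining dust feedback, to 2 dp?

-0.03

Amplification A = ΔT/ΔT₀ = 23.3/9.4 = 2.479.
Total gain g = 1 − 1/A = 1 − 1/2.479 = 0.5966.
Known gains sum to 0.219 + 0.406 = 0.625.
g_dust = 0.5966 − 0.625 = -0.03.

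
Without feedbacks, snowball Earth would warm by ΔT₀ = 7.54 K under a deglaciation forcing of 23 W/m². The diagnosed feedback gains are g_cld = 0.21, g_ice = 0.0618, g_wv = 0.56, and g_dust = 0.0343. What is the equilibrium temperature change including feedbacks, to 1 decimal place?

Total gain g = 0.21 + 0.0618 + 0.56 + 0.0343 = 0.8661.
Amplification A = 1/(1 − 0.8661) = 7.468.
ΔT = 7.54 × 7.468 = 56.3 K.

56.3 K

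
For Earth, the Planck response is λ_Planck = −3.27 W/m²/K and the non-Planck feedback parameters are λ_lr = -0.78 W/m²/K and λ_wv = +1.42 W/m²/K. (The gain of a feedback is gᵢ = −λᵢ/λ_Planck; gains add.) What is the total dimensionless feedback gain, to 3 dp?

0.196

Convert to gains: g_lr = -0.78/3.27 = -0.2385; g_wv = 1.42/3.27 = 0.4343.
Total gain g = 0.1958.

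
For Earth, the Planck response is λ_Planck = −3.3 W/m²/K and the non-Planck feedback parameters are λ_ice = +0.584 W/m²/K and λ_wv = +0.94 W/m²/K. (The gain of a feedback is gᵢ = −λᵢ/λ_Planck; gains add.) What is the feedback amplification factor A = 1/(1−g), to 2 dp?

1.86

Convert to gains: g_ice = 0.584/3.3 = 0.177; g_wv = 0.94/3.3 = 0.2848.
Total gain g = 0.4618.
A = 1/(1 − 0.4618) = 1.86.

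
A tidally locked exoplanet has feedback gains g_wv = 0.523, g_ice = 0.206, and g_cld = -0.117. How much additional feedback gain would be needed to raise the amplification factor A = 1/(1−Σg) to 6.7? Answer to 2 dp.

0.24

Current total gain = 0.612.
Target gain for A = 6.7: g* = 1 − 1/6.7 = 0.8507.
Additional gain needed = 0.8507 − 0.612 = 0.24.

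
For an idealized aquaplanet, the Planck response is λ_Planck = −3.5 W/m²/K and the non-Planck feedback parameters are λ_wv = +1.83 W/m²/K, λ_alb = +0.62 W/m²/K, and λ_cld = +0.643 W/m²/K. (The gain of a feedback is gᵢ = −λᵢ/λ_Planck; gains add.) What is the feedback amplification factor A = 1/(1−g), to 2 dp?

Convert to gains: g_wv = 1.83/3.5 = 0.5229; g_alb = 0.62/3.5 = 0.1771; g_cld = 0.643/3.5 = 0.1837.
Total gain g = 0.8837.
A = 1/(1 − 0.8837) = 8.60.

8.60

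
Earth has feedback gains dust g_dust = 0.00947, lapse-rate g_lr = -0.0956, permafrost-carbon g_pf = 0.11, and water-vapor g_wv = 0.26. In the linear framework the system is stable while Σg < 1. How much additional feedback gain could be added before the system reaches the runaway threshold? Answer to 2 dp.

Current total gain = 0.00947 − 0.0956 + 0.11 + 0.26 = 0.28387.
Margin to runaway = 1 − 0.28387 = 0.72.

0.72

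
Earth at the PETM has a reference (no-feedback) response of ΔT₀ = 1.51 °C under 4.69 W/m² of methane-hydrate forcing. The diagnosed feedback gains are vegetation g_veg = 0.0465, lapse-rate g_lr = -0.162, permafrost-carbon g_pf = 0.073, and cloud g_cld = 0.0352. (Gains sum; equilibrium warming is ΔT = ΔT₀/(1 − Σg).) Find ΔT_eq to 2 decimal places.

1.50 °C

Total gain g = 0.0465 − 0.162 + 0.073 + 0.0352 = -0.0073.
Amplification A = 1/(1 + 0.0073) = 0.9928.
ΔT = 1.51 × 0.9928 = 1.50 °C.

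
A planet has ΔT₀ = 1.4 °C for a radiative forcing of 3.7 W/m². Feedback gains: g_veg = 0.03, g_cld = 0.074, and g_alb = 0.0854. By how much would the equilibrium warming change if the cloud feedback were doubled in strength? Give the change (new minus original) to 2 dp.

Original: g = 0.1894, ΔT = 1.4/(1−0.1894) = 1.7271 °C.
With doubled cloud: g' = 0.2634, ΔT' = 1.4/(1−0.2634) = 1.9006 °C.
Change = 1.9006 − 1.7271 = 0.17 °C.

0.17 °C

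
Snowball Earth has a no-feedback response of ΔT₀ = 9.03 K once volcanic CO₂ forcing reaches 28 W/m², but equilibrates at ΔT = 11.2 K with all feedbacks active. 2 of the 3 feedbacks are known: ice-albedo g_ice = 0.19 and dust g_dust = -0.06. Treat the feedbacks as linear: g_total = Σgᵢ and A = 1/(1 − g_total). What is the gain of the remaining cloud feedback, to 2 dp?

0.06

Amplification A = ΔT/ΔT₀ = 11.2/9.03 = 1.24.
Total gain g = 1 − 1/A = 1 − 1/1.24 = 0.1935.
Known gains sum to 0.19 − 0.06 = 0.13.
g_cld = 0.1935 − 0.13 = 0.06.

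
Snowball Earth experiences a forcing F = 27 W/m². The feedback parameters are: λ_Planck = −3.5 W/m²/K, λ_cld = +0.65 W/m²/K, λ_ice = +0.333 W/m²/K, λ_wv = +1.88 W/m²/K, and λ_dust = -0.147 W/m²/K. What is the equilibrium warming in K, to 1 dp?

Net feedback parameter λ = (−3.5) + (+0.65) + (+0.333) + (+1.88) + (-0.147) = -0.784 W/m²/K.
ΔT = −F/λ = −27/(-0.784) = 34.4 K.

34.4 K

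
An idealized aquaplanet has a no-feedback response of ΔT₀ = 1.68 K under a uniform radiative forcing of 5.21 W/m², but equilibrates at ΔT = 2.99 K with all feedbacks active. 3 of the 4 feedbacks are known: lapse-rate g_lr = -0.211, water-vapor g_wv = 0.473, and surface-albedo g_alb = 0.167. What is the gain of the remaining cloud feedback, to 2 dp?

Amplification A = ΔT/ΔT₀ = 2.99/1.68 = 1.78.
Total gain g = 1 − 1/A = 1 − 1/1.78 = 0.4382.
Known gains sum to -0.211 + 0.473 + 0.167 = 0.429.
g_cld = 0.4382 − 0.429 = 0.01.

0.01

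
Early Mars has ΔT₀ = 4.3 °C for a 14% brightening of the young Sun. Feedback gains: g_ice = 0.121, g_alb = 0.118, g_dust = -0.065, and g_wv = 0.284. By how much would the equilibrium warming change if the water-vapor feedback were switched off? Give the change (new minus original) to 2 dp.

-2.73 °C

Original: g = 0.458, ΔT = 4.3/(1−0.458) = 7.9336 °C.
Without water-vapor: g' = 0.174, ΔT' = 4.3/(1−0.174) = 5.2058 °C.
Change = 5.2058 − 7.9336 = -2.73 °C.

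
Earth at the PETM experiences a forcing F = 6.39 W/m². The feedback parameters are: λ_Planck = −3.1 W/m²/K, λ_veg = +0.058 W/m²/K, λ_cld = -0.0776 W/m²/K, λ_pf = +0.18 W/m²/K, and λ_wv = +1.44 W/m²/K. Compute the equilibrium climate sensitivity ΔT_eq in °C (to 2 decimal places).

Net feedback parameter λ = (−3.1) + (+0.058) + (-0.0776) + (+0.18) + (+1.44) = -1.4996 W/m²/K.
ΔT = −F/λ = −6.39/(-1.4996) = 4.26 °C.

4.26 °C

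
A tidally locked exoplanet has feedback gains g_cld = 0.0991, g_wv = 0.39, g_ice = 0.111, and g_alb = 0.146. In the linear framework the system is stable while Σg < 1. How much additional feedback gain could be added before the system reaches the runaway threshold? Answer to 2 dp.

0.25

Current total gain = 0.0991 + 0.39 + 0.111 + 0.146 = 0.7461.
Margin to runaway = 1 − 0.7461 = 0.25.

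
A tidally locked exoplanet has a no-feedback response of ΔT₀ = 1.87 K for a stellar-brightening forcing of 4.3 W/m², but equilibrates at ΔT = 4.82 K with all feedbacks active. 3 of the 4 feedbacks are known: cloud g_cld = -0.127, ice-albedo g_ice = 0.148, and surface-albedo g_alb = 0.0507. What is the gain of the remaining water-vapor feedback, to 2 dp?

0.54

Amplification A = ΔT/ΔT₀ = 4.82/1.87 = 2.578.
Total gain g = 1 − 1/A = 1 − 1/2.578 = 0.6121.
Known gains sum to -0.127 + 0.148 + 0.0507 = 0.0717.
g_wv = 0.6121 − 0.0717 = 0.54.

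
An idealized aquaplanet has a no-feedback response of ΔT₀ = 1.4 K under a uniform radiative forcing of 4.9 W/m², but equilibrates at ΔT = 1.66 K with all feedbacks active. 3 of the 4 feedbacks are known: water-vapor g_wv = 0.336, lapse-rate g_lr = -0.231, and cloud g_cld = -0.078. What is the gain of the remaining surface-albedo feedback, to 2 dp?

0.13

Amplification A = ΔT/ΔT₀ = 1.66/1.4 = 1.186.
Total gain g = 1 − 1/A = 1 − 1/1.186 = 0.1568.
Known gains sum to 0.336 − 0.231 − 0.078 = 0.027.
g_alb = 0.1568 − 0.027 = 0.13.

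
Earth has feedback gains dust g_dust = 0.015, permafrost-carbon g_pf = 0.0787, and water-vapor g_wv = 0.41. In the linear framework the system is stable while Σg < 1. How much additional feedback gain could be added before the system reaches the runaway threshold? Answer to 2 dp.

Current total gain = 0.015 + 0.0787 + 0.41 = 0.5037.
Margin to runaway = 1 − 0.5037 = 0.50.

0.50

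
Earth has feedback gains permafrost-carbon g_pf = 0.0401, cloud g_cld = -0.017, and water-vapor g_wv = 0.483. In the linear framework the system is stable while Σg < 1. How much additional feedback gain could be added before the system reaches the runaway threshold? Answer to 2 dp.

0.49

Current total gain = 0.0401 − 0.017 + 0.483 = 0.5061.
Margin to runaway = 1 − 0.5061 = 0.49.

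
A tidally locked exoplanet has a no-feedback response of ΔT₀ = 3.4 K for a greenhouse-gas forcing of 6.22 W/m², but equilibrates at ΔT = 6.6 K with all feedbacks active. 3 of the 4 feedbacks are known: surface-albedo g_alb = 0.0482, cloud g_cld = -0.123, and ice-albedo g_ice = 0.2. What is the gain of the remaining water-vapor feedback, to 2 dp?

Amplification A = ΔT/ΔT₀ = 6.6/3.4 = 1.941.
Total gain g = 1 − 1/A = 1 − 1/1.941 = 0.4848.
Known gains sum to 0.0482 − 0.123 + 0.2 = 0.1252.
g_wv = 0.4848 − 0.1252 = 0.36.

0.36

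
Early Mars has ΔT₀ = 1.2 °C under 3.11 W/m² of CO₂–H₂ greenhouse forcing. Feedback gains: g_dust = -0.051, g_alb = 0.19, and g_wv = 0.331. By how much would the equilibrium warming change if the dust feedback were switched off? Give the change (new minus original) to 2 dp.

Original: g = 0.47, ΔT = 1.2/(1−0.47) = 2.2642 °C.
Without dust: g' = 0.521, ΔT' = 1.2/(1−0.521) = 2.5052 °C.
Change = 2.5052 − 2.2642 = 0.24 °C.

0.24 °C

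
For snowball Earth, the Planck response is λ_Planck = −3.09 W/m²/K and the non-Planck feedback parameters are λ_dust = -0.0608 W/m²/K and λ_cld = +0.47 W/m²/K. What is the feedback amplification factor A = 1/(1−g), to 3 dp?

Convert to gains: g_dust = -0.0608/3.09 = -0.01968; g_cld = 0.47/3.09 = 0.1521.
Total gain g = 0.13242.
A = 1/(1 − 0.13242) = 1.153.

1.153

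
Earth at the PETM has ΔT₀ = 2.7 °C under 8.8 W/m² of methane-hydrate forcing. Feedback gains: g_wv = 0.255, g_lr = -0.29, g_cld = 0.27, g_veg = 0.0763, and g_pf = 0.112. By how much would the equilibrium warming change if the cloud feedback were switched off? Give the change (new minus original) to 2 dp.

-1.49 °C

Original: g = 0.4233, ΔT = 2.7/(1−0.4233) = 4.6818 °C.
Without cloud: g' = 0.1533, ΔT' = 2.7/(1−0.1533) = 3.1889 °C.
Change = 3.1889 − 4.6818 = -1.49 °C.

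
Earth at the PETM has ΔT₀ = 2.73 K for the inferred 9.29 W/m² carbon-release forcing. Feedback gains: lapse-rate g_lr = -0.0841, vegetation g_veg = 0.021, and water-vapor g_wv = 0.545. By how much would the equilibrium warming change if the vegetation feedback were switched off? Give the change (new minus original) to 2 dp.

-0.21 K

Original: g = 0.4819, ΔT = 2.73/(1−0.4819) = 5.2693 K.
Without vegetation: g' = 0.4609, ΔT' = 2.73/(1−0.4609) = 5.0640 K.
Change = 5.0640 − 5.2693 = -0.21 K.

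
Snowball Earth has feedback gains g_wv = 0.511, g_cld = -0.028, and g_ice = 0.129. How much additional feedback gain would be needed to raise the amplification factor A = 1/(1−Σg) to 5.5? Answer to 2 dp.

Current total gain = 0.612.
Target gain for A = 5.5: g* = 1 − 1/5.5 = 0.8182.
Additional gain needed = 0.8182 − 0.612 = 0.21.

0.21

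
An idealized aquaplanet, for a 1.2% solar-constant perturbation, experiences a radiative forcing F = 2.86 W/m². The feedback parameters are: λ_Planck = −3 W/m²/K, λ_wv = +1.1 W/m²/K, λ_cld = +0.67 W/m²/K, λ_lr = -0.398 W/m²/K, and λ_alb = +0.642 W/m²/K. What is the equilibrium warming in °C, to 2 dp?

2.90 °C

Net feedback parameter λ = (−3) + (+1.1) + (+0.67) + (-0.398) + (+0.642) = -0.986 W/m²/K.
ΔT = −F/λ = −2.86/(-0.986) = 2.90 °C.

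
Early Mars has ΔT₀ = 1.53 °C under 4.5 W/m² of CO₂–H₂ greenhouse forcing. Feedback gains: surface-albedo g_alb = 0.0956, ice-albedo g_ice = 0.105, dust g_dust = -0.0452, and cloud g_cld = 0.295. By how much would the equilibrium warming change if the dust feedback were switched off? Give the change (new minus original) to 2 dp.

0.25 °C

Original: g = 0.4504, ΔT = 1.53/(1−0.4504) = 2.7838 °C.
Without dust: g' = 0.4956, ΔT' = 1.53/(1−0.4956) = 3.0333 °C.
Change = 3.0333 − 2.7838 = 0.25 °C.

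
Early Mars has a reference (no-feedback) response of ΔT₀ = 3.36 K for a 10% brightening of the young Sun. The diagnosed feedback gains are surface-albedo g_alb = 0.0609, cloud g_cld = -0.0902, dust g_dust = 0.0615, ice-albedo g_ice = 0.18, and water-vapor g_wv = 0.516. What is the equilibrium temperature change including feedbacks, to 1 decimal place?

Total gain g = 0.0609 − 0.0902 + 0.0615 + 0.18 + 0.516 = 0.7282.
Amplification A = 1/(1 − 0.7282) = 3.679.
ΔT = 3.36 × 3.679 = 12.4 K.

12.4 K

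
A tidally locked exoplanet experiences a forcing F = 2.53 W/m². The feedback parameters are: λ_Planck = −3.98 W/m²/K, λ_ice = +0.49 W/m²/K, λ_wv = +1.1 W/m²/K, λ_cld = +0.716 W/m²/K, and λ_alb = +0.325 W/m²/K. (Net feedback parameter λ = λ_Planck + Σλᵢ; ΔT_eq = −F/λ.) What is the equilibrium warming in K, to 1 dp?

Net feedback parameter λ = (−3.98) + (+0.49) + (+1.1) + (+0.716) + (+0.325) = -1.349 W/m²/K.
ΔT = −F/λ = −2.53/(-1.349) = 1.9 K.

1.9 K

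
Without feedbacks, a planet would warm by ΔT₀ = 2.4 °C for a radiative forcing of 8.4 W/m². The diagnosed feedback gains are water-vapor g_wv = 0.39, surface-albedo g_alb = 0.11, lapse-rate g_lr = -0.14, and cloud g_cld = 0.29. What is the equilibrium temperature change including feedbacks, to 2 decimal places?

Total gain g = 0.39 + 0.11 − 0.14 + 0.29 = 0.65.
Amplification A = 1/(1 − 0.65) = 2.857.
ΔT = 2.4 × 2.857 = 6.86 °C.

6.86 °C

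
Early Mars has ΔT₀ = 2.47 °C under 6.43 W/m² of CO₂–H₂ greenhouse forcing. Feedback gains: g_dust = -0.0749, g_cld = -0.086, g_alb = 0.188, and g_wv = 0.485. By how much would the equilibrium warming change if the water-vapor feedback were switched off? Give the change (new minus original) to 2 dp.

-2.52 °C

Original: g = 0.5121, ΔT = 2.47/(1−0.5121) = 5.0625 °C.
Without water-vapor: g' = 0.0271, ΔT' = 2.47/(1−0.0271) = 2.5388 °C.
Change = 2.5388 − 5.0625 = -2.52 °C.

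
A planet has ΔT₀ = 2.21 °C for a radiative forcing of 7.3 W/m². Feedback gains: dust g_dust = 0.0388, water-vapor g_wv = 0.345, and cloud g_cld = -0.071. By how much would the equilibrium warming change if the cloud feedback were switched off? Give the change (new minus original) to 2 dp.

0.37 °C

Original: g = 0.3128, ΔT = 2.21/(1−0.3128) = 3.2159 °C.
Without cloud: g' = 0.3838, ΔT' = 2.21/(1−0.3838) = 3.5865 °C.
Change = 3.5865 − 3.2159 = 0.37 °C.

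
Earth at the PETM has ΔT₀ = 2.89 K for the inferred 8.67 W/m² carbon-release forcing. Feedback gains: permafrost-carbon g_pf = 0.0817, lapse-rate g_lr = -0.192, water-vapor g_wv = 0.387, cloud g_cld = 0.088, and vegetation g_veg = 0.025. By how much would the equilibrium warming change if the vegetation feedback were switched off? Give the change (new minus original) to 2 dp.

Original: g = 0.3897, ΔT = 2.89/(1−0.3897) = 4.7354 K.
Without vegetation: g' = 0.3647, ΔT' = 2.89/(1−0.3647) = 4.5490 K.
Change = 4.5490 − 4.7354 = -0.19 K.

-0.19 K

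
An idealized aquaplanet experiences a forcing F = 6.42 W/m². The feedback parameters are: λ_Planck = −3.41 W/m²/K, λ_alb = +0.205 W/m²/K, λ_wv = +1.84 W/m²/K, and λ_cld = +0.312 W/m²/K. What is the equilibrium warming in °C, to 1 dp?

Net feedback parameter λ = (−3.41) + (+0.205) + (+1.84) + (+0.312) = -1.053 W/m²/K.
ΔT = −F/λ = −6.42/(-1.053) = 6.1 °C.

6.1 °C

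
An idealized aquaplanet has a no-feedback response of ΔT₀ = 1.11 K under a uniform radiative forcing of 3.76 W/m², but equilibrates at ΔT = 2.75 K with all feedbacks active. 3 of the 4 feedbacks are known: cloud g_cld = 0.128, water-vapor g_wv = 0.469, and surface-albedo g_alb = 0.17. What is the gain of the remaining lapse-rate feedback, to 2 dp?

-0.17

Amplification A = ΔT/ΔT₀ = 2.75/1.11 = 2.477.
Total gain g = 1 − 1/A = 1 − 1/2.477 = 0.5963.
Known gains sum to 0.128 + 0.469 + 0.17 = 0.767.
g_lr = 0.5963 − 0.767 = -0.17.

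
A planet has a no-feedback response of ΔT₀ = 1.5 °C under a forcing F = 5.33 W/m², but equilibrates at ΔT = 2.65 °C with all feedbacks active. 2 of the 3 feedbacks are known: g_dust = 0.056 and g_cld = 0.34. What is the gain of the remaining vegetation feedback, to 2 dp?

0.04

Amplification A = ΔT/ΔT₀ = 2.65/1.5 = 1.767.
Total gain g = 1 − 1/A = 1 − 1/1.767 = 0.4341.
Known gains sum to 0.056 + 0.34 = 0.396.
g_veg = 0.4341 − 0.396 = 0.04.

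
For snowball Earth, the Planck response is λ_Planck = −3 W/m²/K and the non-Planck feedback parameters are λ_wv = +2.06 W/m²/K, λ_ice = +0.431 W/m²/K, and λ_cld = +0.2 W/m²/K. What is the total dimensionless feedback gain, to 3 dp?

Convert to gains: g_wv = 2.06/3 = 0.6867; g_ice = 0.431/3 = 0.1437; g_cld = 0.2/3 = 0.06667.
Total gain g = 0.89707.

0.897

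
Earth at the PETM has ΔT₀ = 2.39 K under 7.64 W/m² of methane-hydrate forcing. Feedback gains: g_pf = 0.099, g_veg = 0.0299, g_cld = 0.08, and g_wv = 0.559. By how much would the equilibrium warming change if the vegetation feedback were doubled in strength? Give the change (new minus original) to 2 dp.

1.52 K

Original: g = 0.7679, ΔT = 2.39/(1−0.7679) = 10.2973 K.
With doubled vegetation: g' = 0.7978, ΔT' = 2.39/(1−0.7978) = 11.8200 K.
Change = 11.8200 − 10.2973 = 1.52 K.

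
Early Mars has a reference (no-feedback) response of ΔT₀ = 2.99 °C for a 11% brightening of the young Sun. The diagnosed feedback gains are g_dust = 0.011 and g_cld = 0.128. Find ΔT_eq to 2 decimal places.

Total gain g = 0.011 + 0.128 = 0.139.
Amplification A = 1/(1 − 0.139) = 1.161.
ΔT = 2.99 × 1.161 = 3.47 °C.

3.47 °C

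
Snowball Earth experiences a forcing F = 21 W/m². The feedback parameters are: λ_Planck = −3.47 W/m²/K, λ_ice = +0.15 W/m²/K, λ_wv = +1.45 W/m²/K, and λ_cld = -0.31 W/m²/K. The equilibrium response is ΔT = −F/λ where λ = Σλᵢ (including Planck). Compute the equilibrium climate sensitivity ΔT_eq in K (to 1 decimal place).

Net feedback parameter λ = (−3.47) + (+0.15) + (+1.45) + (-0.31) = -2.18 W/m²/K.
ΔT = −F/λ = −21/(-2.18) = 9.6 K.

9.6 K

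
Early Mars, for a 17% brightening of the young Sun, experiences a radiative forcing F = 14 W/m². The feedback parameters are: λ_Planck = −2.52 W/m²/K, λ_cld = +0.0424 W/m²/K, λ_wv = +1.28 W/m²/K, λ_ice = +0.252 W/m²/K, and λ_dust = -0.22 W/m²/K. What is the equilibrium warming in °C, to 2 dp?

12.01 °C

Net feedback parameter λ = (−2.52) + (+0.0424) + (+1.28) + (+0.252) + (-0.22) = -1.1656 W/m²/K.
ΔT = −F/λ = −14/(-1.1656) = 12.01 °C.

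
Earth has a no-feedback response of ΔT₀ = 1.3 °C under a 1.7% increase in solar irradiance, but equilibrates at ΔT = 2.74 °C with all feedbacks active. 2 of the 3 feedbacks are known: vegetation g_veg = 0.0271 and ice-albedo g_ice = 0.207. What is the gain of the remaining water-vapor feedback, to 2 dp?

Amplification A = ΔT/ΔT₀ = 2.74/1.3 = 2.108.
Total gain g = 1 − 1/A = 1 − 1/2.108 = 0.5256.
Known gains sum to 0.0271 + 0.207 = 0.2341.
g_wv = 0.5256 − 0.2341 = 0.29.

0.29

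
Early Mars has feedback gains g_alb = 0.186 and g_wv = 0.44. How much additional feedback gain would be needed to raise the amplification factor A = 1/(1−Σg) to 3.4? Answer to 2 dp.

Current total gain = 0.626.
Target gain for A = 3.4: g* = 1 − 1/3.4 = 0.7059.
Additional gain needed = 0.7059 − 0.626 = 0.08.

0.08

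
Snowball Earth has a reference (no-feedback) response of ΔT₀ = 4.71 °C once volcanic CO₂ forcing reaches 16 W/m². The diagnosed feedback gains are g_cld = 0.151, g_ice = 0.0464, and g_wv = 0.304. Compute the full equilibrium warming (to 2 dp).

9.45 °C

Total gain g = 0.151 + 0.0464 + 0.304 = 0.5014.
Amplification A = 1/(1 − 0.5014) = 2.006.
ΔT = 4.71 × 2.006 = 9.45 °C.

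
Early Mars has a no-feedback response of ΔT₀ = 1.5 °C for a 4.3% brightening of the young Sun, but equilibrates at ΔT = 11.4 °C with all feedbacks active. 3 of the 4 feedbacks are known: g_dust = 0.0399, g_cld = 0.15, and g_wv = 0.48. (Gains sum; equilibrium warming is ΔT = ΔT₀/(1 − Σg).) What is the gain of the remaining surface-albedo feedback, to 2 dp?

Amplification A = ΔT/ΔT₀ = 11.4/1.5 = 7.6.
Total gain g = 1 − 1/A = 1 − 1/7.6 = 0.8684.
Known gains sum to 0.0399 + 0.15 + 0.48 = 0.6699.
g_alb = 0.8684 − 0.6699 = 0.20.

0.20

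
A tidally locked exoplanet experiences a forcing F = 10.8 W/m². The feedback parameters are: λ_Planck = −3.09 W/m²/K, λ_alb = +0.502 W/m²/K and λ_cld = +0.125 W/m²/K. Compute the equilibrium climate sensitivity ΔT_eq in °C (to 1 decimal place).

Net feedback parameter λ = (−3.09) + (+0.502) + (+0.125) = -2.463 W/m²/K.
ΔT = −F/λ = −10.8/(-2.463) = 4.4 °C.

4.4 °C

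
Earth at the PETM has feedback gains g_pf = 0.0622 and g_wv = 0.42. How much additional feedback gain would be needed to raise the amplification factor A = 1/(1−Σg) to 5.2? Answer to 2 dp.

0.33

Current total gain = 0.4822.
Target gain for A = 5.2: g* = 1 − 1/5.2 = 0.8077.
Additional gain needed = 0.8077 − 0.4822 = 0.33.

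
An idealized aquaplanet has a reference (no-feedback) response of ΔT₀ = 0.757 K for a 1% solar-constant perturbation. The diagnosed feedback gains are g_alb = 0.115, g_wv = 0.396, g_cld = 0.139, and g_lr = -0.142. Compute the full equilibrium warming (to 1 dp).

Total gain g = 0.115 + 0.396 + 0.139 − 0.142 = 0.508.
Amplification A = 1/(1 − 0.508) = 2.033.
ΔT = 0.757 × 2.033 = 1.5 K.

1.5 K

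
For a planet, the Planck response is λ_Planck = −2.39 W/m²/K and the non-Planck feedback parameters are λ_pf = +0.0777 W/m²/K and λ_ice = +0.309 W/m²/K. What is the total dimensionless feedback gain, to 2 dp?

0.16

Convert to gains: g_pf = 0.0777/2.39 = 0.03251; g_ice = 0.309/2.39 = 0.1293.
Total gain g = 0.16181.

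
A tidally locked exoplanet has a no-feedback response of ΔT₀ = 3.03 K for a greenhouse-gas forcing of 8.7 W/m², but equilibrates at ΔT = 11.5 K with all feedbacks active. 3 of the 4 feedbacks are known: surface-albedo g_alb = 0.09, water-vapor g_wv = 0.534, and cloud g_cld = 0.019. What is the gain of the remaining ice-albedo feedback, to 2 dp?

0.09

Amplification A = ΔT/ΔT₀ = 11.5/3.03 = 3.795.
Total gain g = 1 − 1/A = 1 − 1/3.795 = 0.7365.
Known gains sum to 0.09 + 0.534 + 0.019 = 0.643.
g_ice = 0.7365 − 0.643 = 0.09.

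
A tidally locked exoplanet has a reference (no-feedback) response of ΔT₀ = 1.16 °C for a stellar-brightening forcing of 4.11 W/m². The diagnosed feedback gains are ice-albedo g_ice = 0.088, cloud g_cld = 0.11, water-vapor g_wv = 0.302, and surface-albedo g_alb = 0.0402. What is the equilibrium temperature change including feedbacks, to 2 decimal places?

Total gain g = 0.088 + 0.11 + 0.302 + 0.0402 = 0.5402.
Amplification A = 1/(1 − 0.5402) = 2.175.
ΔT = 1.16 × 2.175 = 2.52 °C.

2.52 °C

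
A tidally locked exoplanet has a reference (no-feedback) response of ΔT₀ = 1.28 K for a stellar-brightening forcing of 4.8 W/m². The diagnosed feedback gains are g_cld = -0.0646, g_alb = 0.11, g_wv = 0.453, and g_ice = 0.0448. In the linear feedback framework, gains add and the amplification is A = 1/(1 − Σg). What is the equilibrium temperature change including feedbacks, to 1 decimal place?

Total gain g = -0.0646 + 0.11 + 0.453 + 0.0448 = 0.5432.
Amplification A = 1/(1 − 0.5432) = 2.189.
ΔT = 1.28 × 2.189 = 2.8 K.

2.8 K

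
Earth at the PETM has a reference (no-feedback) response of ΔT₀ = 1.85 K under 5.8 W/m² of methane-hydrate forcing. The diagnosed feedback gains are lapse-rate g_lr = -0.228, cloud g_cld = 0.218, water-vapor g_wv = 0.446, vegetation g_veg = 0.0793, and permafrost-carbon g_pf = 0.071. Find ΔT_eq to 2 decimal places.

4.47 K

Total gain g = -0.228 + 0.218 + 0.446 + 0.0793 + 0.071 = 0.5863.
Amplification A = 1/(1 − 0.5863) = 2.417.
ΔT = 1.85 × 2.417 = 4.47 K.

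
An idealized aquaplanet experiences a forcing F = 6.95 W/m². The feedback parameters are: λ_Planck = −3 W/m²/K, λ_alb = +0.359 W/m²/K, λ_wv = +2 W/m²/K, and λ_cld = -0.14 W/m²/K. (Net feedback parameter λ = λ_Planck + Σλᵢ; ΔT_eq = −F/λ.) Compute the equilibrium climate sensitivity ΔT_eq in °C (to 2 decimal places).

8.90 °C

Net feedback parameter λ = (−3) + (+0.359) + (+2) + (-0.14) = -0.781 W/m²/K.
ΔT = −F/λ = −6.95/(-0.781) = 8.90 °C.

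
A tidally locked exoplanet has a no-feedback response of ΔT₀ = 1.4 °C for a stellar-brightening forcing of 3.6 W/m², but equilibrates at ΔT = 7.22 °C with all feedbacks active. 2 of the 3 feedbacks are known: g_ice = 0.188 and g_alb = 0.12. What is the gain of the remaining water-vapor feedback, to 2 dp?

0.50

Amplification A = ΔT/ΔT₀ = 7.22/1.4 = 5.157.
Total gain g = 1 − 1/A = 1 − 1/5.157 = 0.8061.
Known gains sum to 0.188 + 0.12 = 0.308.
g_wv = 0.8061 − 0.308 = 0.50.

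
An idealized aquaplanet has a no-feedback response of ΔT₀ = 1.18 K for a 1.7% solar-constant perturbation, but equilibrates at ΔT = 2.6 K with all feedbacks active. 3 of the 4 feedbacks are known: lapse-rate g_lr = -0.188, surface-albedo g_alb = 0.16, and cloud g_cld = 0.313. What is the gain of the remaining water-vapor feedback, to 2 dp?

Amplification A = ΔT/ΔT₀ = 2.6/1.18 = 2.203.
Total gain g = 1 − 1/A = 1 − 1/2.203 = 0.5461.
Known gains sum to -0.188 + 0.16 + 0.313 = 0.285.
g_wv = 0.5461 − 0.285 = 0.26.

0.26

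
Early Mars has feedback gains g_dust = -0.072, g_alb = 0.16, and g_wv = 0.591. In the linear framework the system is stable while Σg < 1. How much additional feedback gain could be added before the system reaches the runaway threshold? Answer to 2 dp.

0.32

Current total gain = -0.072 + 0.16 + 0.591 = 0.679.
Margin to runaway = 1 − 0.679 = 0.32.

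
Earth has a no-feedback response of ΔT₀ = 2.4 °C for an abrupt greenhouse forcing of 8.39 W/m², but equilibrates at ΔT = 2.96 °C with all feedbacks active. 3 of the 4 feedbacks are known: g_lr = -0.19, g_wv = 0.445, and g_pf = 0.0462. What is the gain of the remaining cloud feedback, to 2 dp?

Amplification A = ΔT/ΔT₀ = 2.96/2.4 = 1.233.
Total gain g = 1 − 1/A = 1 − 1/1.233 = 0.189.
Known gains sum to -0.19 + 0.445 + 0.0462 = 0.3012.
g_cld = 0.189 − 0.3012 = -0.11.

-0.11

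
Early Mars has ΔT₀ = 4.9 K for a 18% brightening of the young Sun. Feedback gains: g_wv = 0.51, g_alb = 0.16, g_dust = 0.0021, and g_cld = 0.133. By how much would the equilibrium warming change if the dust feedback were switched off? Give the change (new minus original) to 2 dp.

Original: g = 0.8051, ΔT = 4.9/(1−0.8051) = 25.1411 K.
Without dust: g' = 0.803, ΔT' = 4.9/(1−0.803) = 24.8731 K.
Change = 24.8731 − 25.1411 = -0.27 K.

-0.27 K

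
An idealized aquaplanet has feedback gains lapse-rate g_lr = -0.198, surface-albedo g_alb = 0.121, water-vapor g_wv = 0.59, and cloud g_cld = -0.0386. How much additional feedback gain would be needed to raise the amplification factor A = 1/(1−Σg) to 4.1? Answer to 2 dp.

Current total gain = 0.4744.
Target gain for A = 4.1: g* = 1 − 1/4.1 = 0.7561.
Additional gain needed = 0.7561 − 0.4744 = 0.28.

0.28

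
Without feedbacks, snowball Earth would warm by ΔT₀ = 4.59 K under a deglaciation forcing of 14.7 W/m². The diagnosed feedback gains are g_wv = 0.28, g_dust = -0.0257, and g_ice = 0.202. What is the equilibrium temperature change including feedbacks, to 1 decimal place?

Total gain g = 0.28 − 0.0257 + 0.202 = 0.4563.
Amplification A = 1/(1 − 0.4563) = 1.839.
ΔT = 4.59 × 1.839 = 8.4 K.

8.4 K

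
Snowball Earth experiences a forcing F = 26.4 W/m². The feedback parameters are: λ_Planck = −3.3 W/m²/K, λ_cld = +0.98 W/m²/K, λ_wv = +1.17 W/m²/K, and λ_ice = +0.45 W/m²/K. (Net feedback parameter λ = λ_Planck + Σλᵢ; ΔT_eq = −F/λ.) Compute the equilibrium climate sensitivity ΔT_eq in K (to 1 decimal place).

Net feedback parameter λ = (−3.3) + (+0.98) + (+1.17) + (+0.45) = -0.7 W/m²/K.
ΔT = −F/λ = −26.4/(-0.7) = 37.7 K.

37.7 K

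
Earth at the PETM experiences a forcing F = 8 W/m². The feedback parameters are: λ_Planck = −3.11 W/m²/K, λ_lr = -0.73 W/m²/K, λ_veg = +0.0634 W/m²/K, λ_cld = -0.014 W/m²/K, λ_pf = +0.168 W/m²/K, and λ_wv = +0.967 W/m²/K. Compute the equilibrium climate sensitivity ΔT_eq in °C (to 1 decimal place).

Net feedback parameter λ = (−3.11) + (-0.73) + (+0.0634) + (-0.014) + (+0.168) + (+0.967) = -2.6556 W/m²/K.
ΔT = −F/λ = −8/(-2.6556) = 3.0 °C.

3.0 °C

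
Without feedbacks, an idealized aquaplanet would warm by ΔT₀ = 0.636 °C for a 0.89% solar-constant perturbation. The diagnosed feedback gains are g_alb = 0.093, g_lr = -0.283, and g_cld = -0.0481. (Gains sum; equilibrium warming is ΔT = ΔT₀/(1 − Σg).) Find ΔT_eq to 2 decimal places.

0.51 °C

Total gain g = 0.093 − 0.283 − 0.0481 = -0.2381.
Amplification A = 1/(1 + 0.2381) = 0.8077.
ΔT = 0.636 × 0.8077 = 0.51 °C.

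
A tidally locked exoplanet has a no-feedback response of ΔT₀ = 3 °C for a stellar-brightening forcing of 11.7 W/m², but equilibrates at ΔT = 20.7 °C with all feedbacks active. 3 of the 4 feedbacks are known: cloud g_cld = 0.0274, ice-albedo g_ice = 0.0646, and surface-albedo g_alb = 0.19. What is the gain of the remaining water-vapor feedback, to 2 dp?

0.57

Amplification A = ΔT/ΔT₀ = 20.7/3 = 6.9.
Total gain g = 1 − 1/A = 1 − 1/6.9 = 0.8551.
Known gains sum to 0.0274 + 0.0646 + 0.19 = 0.282.
g_wv = 0.8551 − 0.282 = 0.57.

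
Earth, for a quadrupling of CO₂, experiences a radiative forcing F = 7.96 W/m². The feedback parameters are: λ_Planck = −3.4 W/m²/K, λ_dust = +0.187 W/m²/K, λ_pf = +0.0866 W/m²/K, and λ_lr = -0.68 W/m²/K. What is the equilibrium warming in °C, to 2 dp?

Net feedback parameter λ = (−3.4) + (+0.187) + (+0.0866) + (-0.68) = -3.8064 W/m²/K.
ΔT = −F/λ = −7.96/(-3.8064) = 2.09 °C.

2.09 °C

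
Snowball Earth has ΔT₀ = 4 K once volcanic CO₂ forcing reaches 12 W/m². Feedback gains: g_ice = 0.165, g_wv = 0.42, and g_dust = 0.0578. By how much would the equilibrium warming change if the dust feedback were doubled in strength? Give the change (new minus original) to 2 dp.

Original: g = 0.6428, ΔT = 4/(1−0.6428) = 11.1982 K.
With doubled dust: g' = 0.7006, ΔT' = 4/(1−0.7006) = 13.3601 K.
Change = 13.3601 − 11.1982 = 2.16 K.

2.16 K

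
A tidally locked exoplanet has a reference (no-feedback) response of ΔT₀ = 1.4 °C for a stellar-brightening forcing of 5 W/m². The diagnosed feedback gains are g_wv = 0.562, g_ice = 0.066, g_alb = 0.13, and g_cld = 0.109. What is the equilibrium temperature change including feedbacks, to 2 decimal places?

Total gain g = 0.562 + 0.066 + 0.13 + 0.109 = 0.867.
Amplification A = 1/(1 − 0.867) = 7.519.
ΔT = 1.4 × 7.519 = 10.53 °C.

10.53 °C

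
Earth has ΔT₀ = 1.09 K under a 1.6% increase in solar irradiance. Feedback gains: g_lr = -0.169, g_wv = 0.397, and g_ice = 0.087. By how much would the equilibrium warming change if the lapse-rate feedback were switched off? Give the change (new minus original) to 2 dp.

Original: g = 0.315, ΔT = 1.09/(1−0.315) = 1.5912 K.
Without lapse-rate: g' = 0.484, ΔT' = 1.09/(1−0.484) = 2.1124 K.
Change = 2.1124 − 1.5912 = 0.52 K.

0.52 K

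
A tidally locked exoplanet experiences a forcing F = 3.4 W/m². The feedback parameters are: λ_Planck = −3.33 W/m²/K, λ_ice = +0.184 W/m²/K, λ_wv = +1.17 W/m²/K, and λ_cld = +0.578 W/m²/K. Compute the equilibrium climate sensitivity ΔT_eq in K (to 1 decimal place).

Net feedback parameter λ = (−3.33) + (+0.184) + (+1.17) + (+0.578) = -1.398 W/m²/K.
ΔT = −F/λ = −3.4/(-1.398) = 2.4 K.

2.4 K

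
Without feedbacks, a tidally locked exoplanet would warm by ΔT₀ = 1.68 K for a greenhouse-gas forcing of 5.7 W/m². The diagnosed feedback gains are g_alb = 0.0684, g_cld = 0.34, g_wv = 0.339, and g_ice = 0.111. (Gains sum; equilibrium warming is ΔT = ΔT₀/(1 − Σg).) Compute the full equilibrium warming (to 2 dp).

Total gain g = 0.0684 + 0.34 + 0.339 + 0.111 = 0.8584.
Amplification A = 1/(1 − 0.8584) = 7.062.
ΔT = 1.68 × 7.062 = 11.86 K.

11.86 K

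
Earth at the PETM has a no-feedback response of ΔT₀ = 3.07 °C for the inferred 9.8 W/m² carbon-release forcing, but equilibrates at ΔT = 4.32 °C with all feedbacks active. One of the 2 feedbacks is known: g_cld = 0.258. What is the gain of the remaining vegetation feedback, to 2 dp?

Amplification A = ΔT/ΔT₀ = 4.32/3.07 = 1.407.
Total gain g = 1 − 1/A = 1 − 1/1.407 = 0.2893.
The known gain is 0.258.
g_veg = 0.2893 − 0.258 = 0.03.

0.03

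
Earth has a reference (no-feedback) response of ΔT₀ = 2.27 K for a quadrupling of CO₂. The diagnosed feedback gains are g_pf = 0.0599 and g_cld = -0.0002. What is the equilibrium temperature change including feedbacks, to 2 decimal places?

2.41 K

Total gain g = 0.0599 − 0.0002 = 0.0597.
Amplification A = 1/(1 − 0.0597) = 1.063.
ΔT = 2.27 × 1.063 = 2.41 K.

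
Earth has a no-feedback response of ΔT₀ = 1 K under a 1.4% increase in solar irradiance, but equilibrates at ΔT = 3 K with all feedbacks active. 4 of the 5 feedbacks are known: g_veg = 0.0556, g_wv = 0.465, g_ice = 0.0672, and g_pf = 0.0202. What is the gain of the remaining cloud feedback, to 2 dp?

0.06

Amplification A = ΔT/ΔT₀ = 3/1 = 3.
Total gain g = 1 − 1/A = 1 − 1/3 = 0.6667.
Known gains sum to 0.0556 + 0.465 + 0.0672 + 0.0202 = 0.608.
g_cld = 0.6667 − 0.608 = 0.06.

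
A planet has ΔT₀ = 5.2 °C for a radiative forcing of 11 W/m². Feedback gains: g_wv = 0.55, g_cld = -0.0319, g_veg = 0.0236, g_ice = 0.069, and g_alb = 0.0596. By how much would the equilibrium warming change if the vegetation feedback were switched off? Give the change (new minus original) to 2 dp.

-1.05 °C

Original: g = 0.6703, ΔT = 5.2/(1−0.6703) = 15.7719 °C.
Without vegetation: g' = 0.6467, ΔT' = 5.2/(1−0.6467) = 14.7184 °C.
Change = 14.7184 − 15.7719 = -1.05 °C.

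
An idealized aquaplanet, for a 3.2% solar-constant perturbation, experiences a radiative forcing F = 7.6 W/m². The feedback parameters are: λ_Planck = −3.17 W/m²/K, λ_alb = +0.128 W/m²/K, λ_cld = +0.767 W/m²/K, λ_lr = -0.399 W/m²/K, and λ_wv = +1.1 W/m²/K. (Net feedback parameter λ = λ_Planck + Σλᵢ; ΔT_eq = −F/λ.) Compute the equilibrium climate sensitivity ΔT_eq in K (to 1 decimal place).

4.8 K

Net feedback parameter λ = (−3.17) + (+0.128) + (+0.767) + (-0.399) + (+1.1) = -1.574 W/m²/K.
ΔT = −F/λ = −7.6/(-1.574) = 4.8 K.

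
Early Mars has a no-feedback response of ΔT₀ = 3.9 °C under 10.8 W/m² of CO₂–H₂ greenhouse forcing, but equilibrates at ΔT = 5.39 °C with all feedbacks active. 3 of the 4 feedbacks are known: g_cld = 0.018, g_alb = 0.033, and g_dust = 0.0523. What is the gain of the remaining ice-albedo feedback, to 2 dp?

0.17

Amplification A = ΔT/ΔT₀ = 5.39/3.9 = 1.382.
Total gain g = 1 − 1/A = 1 − 1/1.382 = 0.2764.
Known gains sum to 0.018 + 0.033 + 0.0523 = 0.1033.
g_ice = 0.2764 − 0.1033 = 0.17.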